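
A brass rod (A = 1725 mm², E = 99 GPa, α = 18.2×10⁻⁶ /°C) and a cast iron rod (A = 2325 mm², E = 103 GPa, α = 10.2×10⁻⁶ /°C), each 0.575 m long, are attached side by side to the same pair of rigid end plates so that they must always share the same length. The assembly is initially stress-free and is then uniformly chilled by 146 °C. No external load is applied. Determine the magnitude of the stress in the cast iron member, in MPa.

Equilibrium of a rigid end plate with no external load gives equal and opposite internal forces ±P in the two members. Since α_{brass} > α_{cast iron}, cooling drives the brass into tension and the cast iron into compression.
Equating the net (thermal + elastic) strains gives |α₁ − α₂|·ΔT = P·[1/(A₁E₁) + 1/(A₂E₂)].
|α₁ − α₂|·ΔT = 8×10⁻⁶ × 146 = 0.001168.
1/(A₁E₁) + 1/(A₂E₂) = 1/(1725×99×10³) + 1/(2325×103×10³) = 1.003×10⁻⁸ N⁻¹.
So P = 0.001168 / 1.003×10⁻⁸ = 116.4 kN.
σ_{cast iron} = P/A₂ = 116400/2325 = 50.08 MPa, compressive.

σ ≈ 50.1 MPa (compressive)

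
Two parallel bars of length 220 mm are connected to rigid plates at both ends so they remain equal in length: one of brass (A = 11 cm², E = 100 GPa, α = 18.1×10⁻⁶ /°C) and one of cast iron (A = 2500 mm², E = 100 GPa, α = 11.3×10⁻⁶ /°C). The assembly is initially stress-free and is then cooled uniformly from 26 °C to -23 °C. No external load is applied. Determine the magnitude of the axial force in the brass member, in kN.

P ≈ 25.5 kN (tensile in the brass)

The brass has the larger α, so on cooling it would change length more than the cast iron if both were free. The rigid plates force a common final length, so the brass is put into tension and the cast iron into compression, with equal and opposite forces P (no external load).
Setting the final lengths equal and cancelling L: (α₁ − α₂)ΔT = P/(A₁E₁) + P/(A₂E₂).
|α₁ − α₂|·ΔT = 6.8×10⁻⁶ × 49 = 0.0003332.
1/(A₁E₁) + 1/(A₂E₂) = 1/(1100×100×10³) + 1/(2500×100×10³) = 1.309×10⁻⁸ N⁻¹.
So P = 0.0003332 / 1.309×10⁻⁸ = 25.45 kN.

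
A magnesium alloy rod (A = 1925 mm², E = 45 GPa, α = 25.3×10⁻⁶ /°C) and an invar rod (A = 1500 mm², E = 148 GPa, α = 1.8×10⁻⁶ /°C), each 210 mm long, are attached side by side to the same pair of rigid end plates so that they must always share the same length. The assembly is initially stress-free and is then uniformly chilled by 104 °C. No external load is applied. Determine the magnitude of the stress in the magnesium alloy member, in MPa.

σ ≈ 79.1 MPa (tensile)

The magnesium alloy has the larger α, so on cooling it would change length more than the invar if both were free. The rigid plates force a common final length, so the magnesium alloy is put into tension and the invar into compression, with equal and opposite forces P (no external load).
Equating the net (thermal + elastic) strains gives |α₁ − α₂|·ΔT = P·[1/(A₁E₁) + 1/(A₂E₂)].
|α₁ − α₂|·ΔT = 23.5×10⁻⁶ × 104 = 0.002444.
1/(A₁E₁) + 1/(A₂E₂) = 1/(1925×45×10³) + 1/(1500×148×10³) = 1.605×10⁻⁸ N⁻¹.
So P = 0.002444 / 1.605×10⁻⁸ = 152.3 kN.
σ_{magnesium alloy} = P/A₁ = 152300/1925 = 79.11 MPa, tensile.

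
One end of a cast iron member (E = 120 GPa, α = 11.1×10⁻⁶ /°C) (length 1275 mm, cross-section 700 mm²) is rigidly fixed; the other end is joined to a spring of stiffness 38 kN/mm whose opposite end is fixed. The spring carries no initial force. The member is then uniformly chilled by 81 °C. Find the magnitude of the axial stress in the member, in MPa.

σ ≈ 39.5 MPa (tensile)

If the spring were absent the member would shorten by αΔT L = 11.1×10⁻⁶ × 81 × 1275 = 1.146 mm.
With a force P in the spring, the elastic change of the member is PL/(AE) and that of the spring is P/k; compatibility requires their sum to equal δ_free.
So P = δ_free / [L/(AE) + 1/k] = 1.146 / [ 1275/(700×120×10³) + 1/(38×10³) ].
P = 1.146 / 4.149×10⁻⁵ = 27630 N.
σ = P/A = 27630/700 = 39.47 MPa.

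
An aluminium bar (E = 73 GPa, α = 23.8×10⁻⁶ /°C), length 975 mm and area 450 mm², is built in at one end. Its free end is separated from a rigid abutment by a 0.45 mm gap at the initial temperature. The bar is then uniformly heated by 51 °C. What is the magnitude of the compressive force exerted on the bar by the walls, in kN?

P ≈ 24.7 kN

Free thermal elongation = αΔT L = 23.8×10⁻⁶ × 51 × 975 = 1.183 mm.
This exceeds the 0.45 mm gap, so the wall pushes back. The portion of expansion that must be recovered elastically is δ_free − gap = 1.183 − 0.45 = 0.7335 mm.
So σ = E(δ_free − g)/L = 73×10³ × 0.7335/975 = 54.92 MPa.
P = σA = 54.92 × 450 = 24.71 kN.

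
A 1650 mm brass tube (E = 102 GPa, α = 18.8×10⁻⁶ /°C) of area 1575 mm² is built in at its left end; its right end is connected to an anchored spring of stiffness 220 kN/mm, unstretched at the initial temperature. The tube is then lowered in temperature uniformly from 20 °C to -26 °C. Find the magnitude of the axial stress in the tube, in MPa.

σ ≈ 61.1 MPa (tensile)

Free thermal contraction: δ_free = αΔT L = 18.8×10⁻⁶ × 46 × 1650 = 1.427 mm.
Let P be the tensile force in the spring. The tube extends elastically by PL/(AE) and the spring stretches by P/k; together these equal δ_free.
So P = δ_free / [L/(AE) + 1/k] = 1.427 / [ 1650/(1575×102×10³) + 1/(220×10³) ].
P = 1.427 / 1.482×10⁻⁵ = 96310 N.
σ = P/A = 96310/1575 = 61.15 MPa.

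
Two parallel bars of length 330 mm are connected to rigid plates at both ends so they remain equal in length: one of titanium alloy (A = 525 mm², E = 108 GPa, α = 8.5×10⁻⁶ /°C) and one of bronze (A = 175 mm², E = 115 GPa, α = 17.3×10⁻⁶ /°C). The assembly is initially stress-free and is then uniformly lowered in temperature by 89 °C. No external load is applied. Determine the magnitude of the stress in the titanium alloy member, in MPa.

σ ≈ 22.2 MPa (compressive)

Both members must finish at the same length. With the larger α, the bronze tends to over-contract; the plates restrain it, putting the bronze in tension and the titanium alloy in compression. With no external load the two internal forces are equal and opposite, magnitude P.
Compatibility of the two members (thermal + elastic change equal): (α₁ − α₂)ΔT = P·[1/(A₁E₁) + 1/(A₂E₂)].
|α₁ − α₂|·ΔT = 8.8×10⁻⁶ × 89 = 0.0007832.
1/(A₁E₁) + 1/(A₂E₂) = 1/(525×108×10³) + 1/(175×115×10³) = 6.733×10⁻⁸ N⁻¹.
So P = 0.0007832 / 6.733×10⁻⁸ = 11.63 kN.
σ_{titanium alloy} = P/A₁ = 11630/525 = 22.16 MPa, compressive.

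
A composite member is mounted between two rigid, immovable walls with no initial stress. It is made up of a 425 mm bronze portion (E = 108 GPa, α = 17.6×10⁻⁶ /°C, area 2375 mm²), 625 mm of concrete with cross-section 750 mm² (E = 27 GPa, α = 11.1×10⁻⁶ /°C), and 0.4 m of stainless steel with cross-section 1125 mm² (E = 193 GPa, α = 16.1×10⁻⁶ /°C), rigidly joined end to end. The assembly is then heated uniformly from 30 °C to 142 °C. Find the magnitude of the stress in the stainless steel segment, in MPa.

Free thermal expansion of the whole bar: Σ αᵢΔT Lᵢ = 17.6×10⁻⁶×112×425 + 11.1×10⁻⁶×112×625 + 16.1×10⁻⁶×112×400 = 2.336 mm.
Since the ends are fixed, an axial force P builds up, equal in every segment, with P · Σ Lᵢ/(AᵢEᵢ) = δ_free.
The series flexibility is Σ Lᵢ/(AᵢEᵢ) = 425/(2375×108×10³) + 625/(750×27×10³) + 400/(1125×193×10³) = 3.436×10⁻⁵ mm/N.
P = 2.336 / 3.436×10⁻⁵ = 67980 N = 67.98 kN, compressive.
σ_{stainless steel} = P / A = 67980 / 1125 = 60.43 MPa.

σ ≈ 60.4 MPa (compressive)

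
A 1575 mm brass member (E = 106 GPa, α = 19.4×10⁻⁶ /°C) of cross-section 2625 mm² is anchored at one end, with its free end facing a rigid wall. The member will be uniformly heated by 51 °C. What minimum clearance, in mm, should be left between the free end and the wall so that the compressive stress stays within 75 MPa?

g ≈ 0.444 mm

With no wall the member would lengthen by αΔT L = 19.4×10⁻⁶ × 51 × 1575 = 1.558 mm.
At the allowable stress the elastic shortening the wall may impose is σL/E = 75 × 1575 / (106×10³) = 1.114 mm.
The gap must absorb the remainder: g_min = 1.558 − 1.114 = 0.4439 mm.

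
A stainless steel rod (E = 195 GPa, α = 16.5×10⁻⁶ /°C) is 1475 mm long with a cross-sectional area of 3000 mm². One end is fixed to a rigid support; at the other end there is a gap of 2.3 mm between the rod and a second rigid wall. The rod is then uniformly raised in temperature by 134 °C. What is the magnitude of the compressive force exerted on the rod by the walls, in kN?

P ≈ 381 kN

If the wall were absent the rod would grow by αΔT L = 16.5×10⁻⁶ × 134 × 1475 = 3.261 mm.
This exceeds the 2.3 mm gap, so the wall pushes back. The portion of expansion that must be recovered elastically is δ_free − gap = 3.261 − 2.3 = 0.9612 mm.
Compatibility: PL/(AE) = 0.9612 mm, so σ = P/A = E × (0.9612/1475) = 127.1 MPa.
Force on the wall = σA = 127.1 × 3000 mm² = 381.2 kN.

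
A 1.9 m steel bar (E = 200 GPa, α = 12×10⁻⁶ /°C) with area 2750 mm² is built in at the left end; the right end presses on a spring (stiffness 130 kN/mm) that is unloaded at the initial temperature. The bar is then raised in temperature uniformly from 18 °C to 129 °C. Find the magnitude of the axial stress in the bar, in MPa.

σ ≈ 82.6 MPa (compressive)

If the spring were absent the bar would lengthen by αΔT L = 12×10⁻⁶ × 111 × 1900 = 2.531 mm.
With a force P in the spring, the elastic change of the bar is PL/(AE) and that of the spring is P/k; compatibility requires their sum to equal δ_free.
P [ L/(AE) + 1/k ] = δ_free → P [ 1900/(2750×200×10³) + 1/(130×10³) ] = 2.531.
P = 2.531 / 1.115×10⁻⁵ = 227000 N.
σ = P/A = 227000/2750 = 82.56 MPa.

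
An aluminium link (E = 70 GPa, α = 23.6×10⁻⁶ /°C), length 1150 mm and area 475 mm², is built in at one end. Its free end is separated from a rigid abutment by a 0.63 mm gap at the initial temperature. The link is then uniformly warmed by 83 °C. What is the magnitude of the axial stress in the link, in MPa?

σ ≈ 98.8 MPa (compressive)

Free thermal elongation = αΔT L = 23.6×10⁻⁶ × 83 × 1150 = 2.253 mm.
After closing the 0.63 mm clearance, 2.253 − 0.63 = 1.623 mm of expansion remains to be suppressed by the wall.
That suppressed elongation corresponds to σ = E·Δ/L = 70×10³ × 1.623/1150 = 98.77 MPa.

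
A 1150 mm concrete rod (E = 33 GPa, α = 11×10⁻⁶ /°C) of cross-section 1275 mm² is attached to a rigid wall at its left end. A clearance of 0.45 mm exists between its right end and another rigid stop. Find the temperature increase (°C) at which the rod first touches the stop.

Contact occurs when the free expansion equals the gap: αΔT L = 0.45 mm.
ΔT = 0.45 / (11×10⁻⁶ × 1150) = 35.57 °C.

ΔT ≈ 35.6 °C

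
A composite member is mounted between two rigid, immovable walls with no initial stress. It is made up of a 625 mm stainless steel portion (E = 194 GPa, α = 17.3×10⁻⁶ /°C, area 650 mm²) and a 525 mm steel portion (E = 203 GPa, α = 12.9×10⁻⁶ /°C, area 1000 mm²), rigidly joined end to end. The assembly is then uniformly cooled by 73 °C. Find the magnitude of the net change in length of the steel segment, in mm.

With the walls removed the bar would change length by δ_free = Σ αᵢΔT Lᵢ = 17.3×10⁻⁶×73×625 + 12.9×10⁻⁶×73×525 = 1.284 mm.
The rigid supports impose zero overall length change; the single axial force P common to all segments must satisfy P Σ Lᵢ/(AᵢEᵢ) = δ_free.
Σ Lᵢ/(AᵢEᵢ) = 625/(650×194×10³) + 525/(1000×203×10³) = 7.543×10⁻⁶ mm/N.
Hence P = δ_free / Σ(L/AE) = 1.284/7.543×10⁻⁶ = 170.2 kN (tensile).
For the steel segment, free thermal change = 12.9×10⁻⁶×73×525 = 0.4944 mm and elastic change from P = 170200×525/(1000×203×10³) = 0.4402 mm; these oppose, so the net change is 0.0542 mm (segment shortens).

|ΔL| ≈ 0.0542 mm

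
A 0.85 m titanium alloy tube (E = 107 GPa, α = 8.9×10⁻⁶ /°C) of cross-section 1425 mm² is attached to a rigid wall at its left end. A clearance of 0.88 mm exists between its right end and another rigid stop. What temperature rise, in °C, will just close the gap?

ΔT ≈ 116 °C

Contact occurs when the free expansion equals the gap: αΔT L = 0.88 mm.
So ΔT = g/(αL) = 0.88/(8.9×10⁻⁶ × 850) = 116.3 °C.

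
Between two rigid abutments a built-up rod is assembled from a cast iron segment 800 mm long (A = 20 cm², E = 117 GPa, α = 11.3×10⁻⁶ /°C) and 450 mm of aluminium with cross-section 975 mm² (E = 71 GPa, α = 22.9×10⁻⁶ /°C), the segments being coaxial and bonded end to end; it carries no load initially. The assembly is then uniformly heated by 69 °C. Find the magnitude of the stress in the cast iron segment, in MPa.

σ ≈ 67.3 MPa (compressive)

Free thermal expansion of the whole bar: Σ αᵢΔT Lᵢ = 11.3×10⁻⁶×69×800 + 22.9×10⁻⁶×69×450 = 1.335 mm.
The rigid supports impose zero overall length change; the single axial force P common to all segments must satisfy P Σ Lᵢ/(AᵢEᵢ) = δ_free.
Σ Lᵢ/(AᵢEᵢ) = 800/(2000×117×10³) + 450/(975×71×10³) = 9.919×10⁻⁶ mm/N.
P = 1.335 / 9.919×10⁻⁶ = 134600 N = 134.6 kN, compressive.
σ_{cast iron} = P / A = 134600 / 2000 = 67.28 MPa.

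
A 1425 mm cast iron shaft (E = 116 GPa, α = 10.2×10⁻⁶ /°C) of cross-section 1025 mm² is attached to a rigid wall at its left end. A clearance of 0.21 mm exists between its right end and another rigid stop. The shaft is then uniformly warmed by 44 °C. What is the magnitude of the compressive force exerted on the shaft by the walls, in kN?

P ≈ 35.8 kN

Free thermal elongation = αΔT L = 10.2×10⁻⁶ × 44 × 1425 = 0.6395 mm.
The gap closes (δ_free > 0.21 mm) and the wall then resists a further 0.6395 − 0.21 = 0.4295 mm of expansion.
Compatibility: PL/(AE) = 0.4295 mm, so σ = P/A = E × (0.4295/1425) = 34.97 MPa.
Force on the wall = σA = 34.97 × 1025 mm² = 35.84 kN.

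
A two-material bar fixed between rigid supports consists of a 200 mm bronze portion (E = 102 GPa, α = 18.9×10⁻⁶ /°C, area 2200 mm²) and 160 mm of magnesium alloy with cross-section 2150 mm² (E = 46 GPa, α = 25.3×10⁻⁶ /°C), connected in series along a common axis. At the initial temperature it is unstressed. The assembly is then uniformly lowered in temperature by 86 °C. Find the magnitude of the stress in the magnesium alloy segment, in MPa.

σ ≈ 125 MPa (tensile)

With the walls removed the bar would change length by δ_free = Σ αᵢΔT Lᵢ = 18.9×10⁻⁶×86×200 + 25.3×10⁻⁶×86×160 = 0.6732 mm.
The rigid supports impose zero overall length change; the single axial force P common to all segments must satisfy P Σ Lᵢ/(AᵢEᵢ) = δ_free.
Σ Lᵢ/(AᵢEᵢ) = 200/(2200×102×10³) + 160/(2150×46×10³) = 2.509×10⁻⁶ mm/N.
So P = 0.6732 / 2.509×10⁻⁶ = 268.3 kN, tensile.
σ_{magnesium alloy} = P / A = 268300 / 2150 = 124.8 MPa.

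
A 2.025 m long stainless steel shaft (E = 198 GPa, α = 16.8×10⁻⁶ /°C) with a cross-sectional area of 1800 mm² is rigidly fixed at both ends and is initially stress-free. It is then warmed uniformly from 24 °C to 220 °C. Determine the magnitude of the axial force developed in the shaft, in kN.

P ≈ 1170 kN (compressive)

The ends cannot move, so σ = EαΔT = 198×10³ × 16.8×10⁻⁶ × 196 = 652 MPa.
Axial force P = σA = 652 × 1800 = 1.174×10⁶ N = 1174 kN, compressive.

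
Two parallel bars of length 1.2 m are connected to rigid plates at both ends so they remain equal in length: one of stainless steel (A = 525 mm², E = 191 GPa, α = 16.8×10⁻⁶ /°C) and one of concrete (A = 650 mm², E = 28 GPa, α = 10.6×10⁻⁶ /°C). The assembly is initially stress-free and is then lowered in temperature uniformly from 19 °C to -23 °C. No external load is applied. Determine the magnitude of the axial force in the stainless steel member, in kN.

The stainless steel has the larger α, so on cooling it would change length more than the concrete if both were free. The rigid plates force a common final length, so the stainless steel is put into tension and the concrete into compression, with equal and opposite forces P (no external load).
Setting the final lengths equal and cancelling L: (α₁ − α₂)ΔT = P/(A₁E₁) + P/(A₂E₂).
|α₁ − α₂|·ΔT = 6.2×10⁻⁶ × 42 = 0.0002604.
1/(A₁E₁) + 1/(A₂E₂) = 1/(525×191×10³) + 1/(650×28×10³) = 6.492×10⁻⁸ N⁻¹.
P = 0.0002604 / 6.492×10⁻⁸ = 4011 N = 4.011 kN.

P ≈ 4.01 kN (tensile in the stainless steel)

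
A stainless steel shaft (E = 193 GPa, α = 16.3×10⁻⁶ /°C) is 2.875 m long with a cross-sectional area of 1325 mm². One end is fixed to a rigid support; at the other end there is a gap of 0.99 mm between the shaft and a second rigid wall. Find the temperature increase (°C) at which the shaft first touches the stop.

ΔT ≈ 21.1 °C

The gap closes when αΔT L = 0.99 mm, since the shaft is still unstressed at that instant.
ΔT = 0.99 / (16.3×10⁻⁶ × 2875) = 21.13 °C.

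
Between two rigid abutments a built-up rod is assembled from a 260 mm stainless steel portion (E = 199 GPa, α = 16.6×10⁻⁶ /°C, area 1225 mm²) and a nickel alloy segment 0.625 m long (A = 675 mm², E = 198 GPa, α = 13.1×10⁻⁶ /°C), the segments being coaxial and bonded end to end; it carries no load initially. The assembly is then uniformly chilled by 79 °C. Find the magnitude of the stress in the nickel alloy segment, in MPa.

σ ≈ 255 MPa (tensile)

With the walls removed the bar would change length by δ_free = Σ αᵢΔT Lᵢ = 16.6×10⁻⁶×79×260 + 13.1×10⁻⁶×79×625 = 0.9878 mm.
Since the ends are fixed, an axial force P builds up, equal in every segment, with P · Σ Lᵢ/(AᵢEᵢ) = δ_free.
The series flexibility is Σ Lᵢ/(AᵢEᵢ) = 260/(1225×199×10³) + 625/(675×198×10³) = 5.743×10⁻⁶ mm/N.
Hence P = δ_free / Σ(L/AE) = 0.9878/5.743×10⁻⁶ = 172 kN (tensile).
σ_{nickel alloy} = P / A = 172000 / 675 = 254.8 MPa.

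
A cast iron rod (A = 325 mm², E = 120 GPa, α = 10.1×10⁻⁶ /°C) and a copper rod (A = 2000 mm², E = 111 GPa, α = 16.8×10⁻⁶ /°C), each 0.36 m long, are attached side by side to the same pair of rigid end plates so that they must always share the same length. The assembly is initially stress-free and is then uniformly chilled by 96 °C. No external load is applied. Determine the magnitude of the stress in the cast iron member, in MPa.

Both members must finish at the same length. With the larger α, the copper tends to over-contract; the plates restrain it, putting the copper in tension and the cast iron in compression. With no external load the two internal forces are equal and opposite, magnitude P.
Equating the net (thermal + elastic) strains gives |α₁ − α₂|·ΔT = P·[1/(A₁E₁) + 1/(A₂E₂)].
|α₁ − α₂|·ΔT = 6.7×10⁻⁶ × 96 = 0.0006432.
1/(A₁E₁) + 1/(A₂E₂) = 1/(325×120×10³) + 1/(2000×111×10³) = 3.015×10⁻⁸ N⁻¹.
P = 0.0006432 / 3.015×10⁻⁸ = 21340 N = 21.34 kN.
σ_{cast iron} = P/A₁ = 21340/325 = 65.65 MPa, compressive.

σ ≈ 65.7 MPa (compressive)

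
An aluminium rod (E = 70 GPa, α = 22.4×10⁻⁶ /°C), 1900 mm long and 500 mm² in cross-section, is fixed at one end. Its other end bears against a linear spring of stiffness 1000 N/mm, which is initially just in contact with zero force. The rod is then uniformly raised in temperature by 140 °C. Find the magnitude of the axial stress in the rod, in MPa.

σ ≈ 11.3 MPa (compressive)

If the spring were absent the rod would lengthen by αΔT L = 22.4×10⁻⁶ × 140 × 1900 = 5.958 mm.
With a force P in the spring, the elastic change of the rod is PL/(AE) and that of the spring is P/k; compatibility requires their sum to equal δ_free.
P [ L/(AE) + 1/k ] = δ_free → P [ 1900/(500×70×10³) + 1/(1000) ] = 5.958.
P = 5.958 / 0.001054 = 5652 N.
σ = P/A = 5652/500 = 11.3 MPa.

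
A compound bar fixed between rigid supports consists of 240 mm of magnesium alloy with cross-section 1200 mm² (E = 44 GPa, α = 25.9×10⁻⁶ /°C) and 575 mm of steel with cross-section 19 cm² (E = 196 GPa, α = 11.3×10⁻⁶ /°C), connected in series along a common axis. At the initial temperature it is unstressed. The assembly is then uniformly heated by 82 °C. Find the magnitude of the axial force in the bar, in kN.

Free thermal expansion of the whole bar: Σ αᵢΔT Lᵢ = 25.9×10⁻⁶×82×240 + 11.3×10⁻⁶×82×575 = 1.043 mm.
Since the ends are fixed, an axial force P builds up, equal in every segment, with P · Σ Lᵢ/(AᵢEᵢ) = δ_free.
The series flexibility is Σ Lᵢ/(AᵢEᵢ) = 240/(1200×44×10³) + 575/(1900×196×10³) = 6.089×10⁻⁶ mm/N.
P = 1.043 / 6.089×10⁻⁶ = 171200 N = 171.2 kN, compressive.

P ≈ 171 kN (compressive)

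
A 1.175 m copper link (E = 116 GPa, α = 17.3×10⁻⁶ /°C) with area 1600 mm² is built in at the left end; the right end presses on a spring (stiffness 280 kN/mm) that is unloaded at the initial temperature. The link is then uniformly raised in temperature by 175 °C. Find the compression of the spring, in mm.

δ ≈ 1.28 mm

Free thermal expansion: δ_free = αΔT L = 17.3×10⁻⁶ × 175 × 1175 = 3.557 mm.
Let P be the compressive force at the spring. The link shortens elastically by PL/(AE) and the spring compresses by P/k; together these equal δ_free.
So P = δ_free / [L/(AE) + 1/k] = 3.557 / [ 1175/(1600×116×10³) + 1/(280×10³) ].
P = 3.557 / 9.902×10⁻⁶ = 359200 N.
Spring compression = P/k = 359200/(280×10³) = 1.283 mm.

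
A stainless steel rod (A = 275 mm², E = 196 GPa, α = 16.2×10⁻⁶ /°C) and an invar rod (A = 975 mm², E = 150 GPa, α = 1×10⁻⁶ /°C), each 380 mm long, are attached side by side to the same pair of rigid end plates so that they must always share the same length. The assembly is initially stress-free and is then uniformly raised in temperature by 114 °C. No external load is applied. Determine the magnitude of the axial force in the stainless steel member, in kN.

Both members must finish at the same length. With the larger α, the stainless steel tends to over-expand; the plates restrain it, putting the stainless steel in compression and the invar in tension. With no external load the two internal forces are equal and opposite, magnitude P.
Setting the final lengths equal and cancelling L: (α₁ − α₂)ΔT = P/(A₁E₁) + P/(A₂E₂).
|α₁ − α₂|·ΔT = 15.2×10⁻⁶ × 114 = 0.001733.
1/(A₁E₁) + 1/(A₂E₂) = 1/(275×196×10³) + 1/(975×150×10³) = 2.539×10⁻⁸ N⁻¹.
So P = 0.001733 / 2.539×10⁻⁸ = 68.25 kN.

P ≈ 68.2 kN (compressive in the stainless steel)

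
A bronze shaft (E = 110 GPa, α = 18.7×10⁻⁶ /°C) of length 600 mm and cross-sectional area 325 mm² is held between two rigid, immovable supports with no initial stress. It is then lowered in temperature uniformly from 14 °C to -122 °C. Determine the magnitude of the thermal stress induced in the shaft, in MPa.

With length fixed, the mechanical strain must cancel the thermal strain αΔT = 18.7×10⁻⁶ × 136 = 2543.2×10⁻⁶.
The stress required to suppress this strain is σ = Eε = 110×10³ × 2543.2×10⁻⁶ = 279.8 MPa, tensile since the shaft is trying to contract.

σ ≈ 280 MPa (tensile)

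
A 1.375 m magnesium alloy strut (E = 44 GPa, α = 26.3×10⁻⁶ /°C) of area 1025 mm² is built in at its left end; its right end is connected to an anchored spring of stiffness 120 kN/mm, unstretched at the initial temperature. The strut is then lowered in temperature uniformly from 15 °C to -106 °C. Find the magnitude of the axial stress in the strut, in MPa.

σ ≈ 110 MPa (tensile)

Free thermal contraction: δ_free = αΔT L = 26.3×10⁻⁶ × 121 × 1375 = 4.376 mm.
Let P be the tensile force in the spring. The strut extends elastically by PL/(AE) and the spring stretches by P/k; together these equal δ_free.
So P = δ_free / [L/(AE) + 1/k] = 4.376 / [ 1375/(1025×44×10³) + 1/(120×10³) ].
P = 4.376 / 3.882×10⁻⁵ = 112700 N.
σ = P/A = 112700/1025 = 110 MPa.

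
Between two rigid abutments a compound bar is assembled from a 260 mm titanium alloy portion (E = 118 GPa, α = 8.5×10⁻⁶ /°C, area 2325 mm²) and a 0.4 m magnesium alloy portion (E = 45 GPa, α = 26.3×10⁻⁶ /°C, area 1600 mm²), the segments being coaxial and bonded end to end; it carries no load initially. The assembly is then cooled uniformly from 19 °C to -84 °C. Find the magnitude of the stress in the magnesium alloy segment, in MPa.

With the walls removed the bar would change length by δ_free = Σ αᵢΔT Lᵢ = 8.5×10⁻⁶×103×260 + 26.3×10⁻⁶×103×400 = 1.311 mm.
Since the ends are fixed, an axial force P builds up, equal in every segment, with P · Σ Lᵢ/(AᵢEᵢ) = δ_free.
Σ Lᵢ/(AᵢEᵢ) = 260/(2325×118×10³) + 400/(1600×45×10³) = 6.503×10⁻⁶ mm/N.
Hence P = δ_free / Σ(L/AE) = 1.311/6.503×10⁻⁶ = 201.6 kN (tensile).
σ_{magnesium alloy} = P / A = 201600 / 1600 = 126 MPa.

σ ≈ 126 MPa (tensile)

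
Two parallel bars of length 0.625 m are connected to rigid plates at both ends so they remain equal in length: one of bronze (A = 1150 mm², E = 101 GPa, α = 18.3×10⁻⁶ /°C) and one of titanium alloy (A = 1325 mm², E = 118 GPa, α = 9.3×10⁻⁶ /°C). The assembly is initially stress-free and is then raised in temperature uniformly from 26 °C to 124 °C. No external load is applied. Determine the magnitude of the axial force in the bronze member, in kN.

Both members must finish at the same length. With the larger α, the bronze tends to over-expand; the plates restrain it, putting the bronze in compression and the titanium alloy in tension. With no external load the two internal forces are equal and opposite, magnitude P.
Setting the final lengths equal and cancelling L: (α₁ − α₂)ΔT = P/(A₁E₁) + P/(A₂E₂).
|α₁ − α₂|·ΔT = 9×10⁻⁶ × 98 = 0.000882.
1/(A₁E₁) + 1/(A₂E₂) = 1/(1150×101×10³) + 1/(1325×118×10³) = 1.501×10⁻⁸ N⁻¹.
P = 0.000882 / 1.501×10⁻⁸ = 58780 N = 58.78 kN.

P ≈ 58.8 kN (compressive in the bronze)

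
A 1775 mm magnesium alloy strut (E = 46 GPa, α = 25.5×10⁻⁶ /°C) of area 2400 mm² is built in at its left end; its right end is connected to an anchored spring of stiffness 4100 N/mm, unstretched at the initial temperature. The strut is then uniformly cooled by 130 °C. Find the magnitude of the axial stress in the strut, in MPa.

σ ≈ 9.43 MPa (tensile)

If the spring were absent the strut would shorten by αΔT L = 25.5×10⁻⁶ × 130 × 1775 = 5.884 mm.
Let P be the tensile force in the spring. The strut extends elastically by PL/(AE) and the spring stretches by P/k; together these equal δ_free.
So P = δ_free / [L/(AE) + 1/k] = 5.884 / [ 1775/(2400×46×10³) + 1/(4100) ].
P = 5.884 / 0.00026 = 22630 N.
σ = P/A = 22630/2400 = 9.43 MPa.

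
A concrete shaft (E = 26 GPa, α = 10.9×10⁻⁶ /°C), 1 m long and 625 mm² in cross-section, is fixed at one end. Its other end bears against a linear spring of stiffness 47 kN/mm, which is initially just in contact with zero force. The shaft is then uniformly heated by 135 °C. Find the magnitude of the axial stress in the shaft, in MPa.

σ ≈ 28.4 MPa (compressive)

Free thermal expansion: δ_free = αΔT L = 10.9×10⁻⁶ × 135 × 1000 = 1.472 mm.
Let P be the compressive force at the spring. The shaft shortens elastically by PL/(AE) and the spring compresses by P/k; together these equal δ_free.
So P = δ_free / [L/(AE) + 1/k] = 1.472 / [ 1000/(625×26×10³) + 1/(47×10³) ].
P = 1.472 / 8.282×10⁻⁵ = 17770 N.
σ = P/A = 17770/625 = 28.43 MPa.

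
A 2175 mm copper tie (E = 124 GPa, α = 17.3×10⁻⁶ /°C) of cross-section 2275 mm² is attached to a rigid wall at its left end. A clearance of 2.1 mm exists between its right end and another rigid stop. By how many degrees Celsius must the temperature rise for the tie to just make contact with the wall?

ΔT ≈ 55.8 °C

The gap closes when αΔT L = 2.1 mm, since the tie is still unstressed at that instant.
So ΔT = g/(αL) = 2.1/(17.3×10⁻⁶ × 2175) = 55.81 °C.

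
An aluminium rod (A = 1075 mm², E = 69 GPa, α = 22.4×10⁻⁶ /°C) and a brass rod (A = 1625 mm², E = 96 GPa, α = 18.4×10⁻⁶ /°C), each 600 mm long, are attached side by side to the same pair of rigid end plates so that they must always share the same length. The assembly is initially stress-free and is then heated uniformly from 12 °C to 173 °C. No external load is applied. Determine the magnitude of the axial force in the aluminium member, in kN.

Both members must finish at the same length. With the larger α, the aluminium tends to over-expand; the plates restrain it, putting the aluminium in compression and the brass in tension. With no external load the two internal forces are equal and opposite, magnitude P.
Compatibility of the two members (thermal + elastic change equal): (α₁ − α₂)ΔT = P·[1/(A₁E₁) + 1/(A₂E₂)].
|α₁ − α₂|·ΔT = 4×10⁻⁶ × 161 = 0.000644.
1/(A₁E₁) + 1/(A₂E₂) = 1/(1075×69×10³) + 1/(1625×96×10³) = 1.989×10⁻⁸ N⁻¹.
P = 0.000644 / 1.989×10⁻⁸ = 32380 N = 32.38 kN.

P ≈ 32.4 kN (compressive in the aluminium)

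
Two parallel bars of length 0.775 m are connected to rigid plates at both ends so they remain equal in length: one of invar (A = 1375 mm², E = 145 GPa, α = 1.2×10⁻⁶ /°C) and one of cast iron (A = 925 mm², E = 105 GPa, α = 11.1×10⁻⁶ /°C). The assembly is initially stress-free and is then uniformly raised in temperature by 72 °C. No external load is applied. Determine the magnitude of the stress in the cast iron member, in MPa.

Equilibrium of a rigid end plate with no external load gives equal and opposite internal forces ±P in the two members. Since α_{cast iron} > α_{invar}, heating drives the cast iron into compression and the invar into tension.
Setting the final lengths equal and cancelling L: (α₁ − α₂)ΔT = P/(A₁E₁) + P/(A₂E₂).
|α₁ − α₂|·ΔT = 9.9×10⁻⁶ × 72 = 0.0007128.
1/(A₁E₁) + 1/(A₂E₂) = 1/(1375×145×10³) + 1/(925×105×10³) = 1.531×10⁻⁸ N⁻¹.
So P = 0.0007128 / 1.531×10⁻⁸ = 46.55 kN.
σ_{cast iron} = P/A₂ = 46550/925 = 50.33 MPa, compressive.

σ ≈ 50.3 MPa (compressive)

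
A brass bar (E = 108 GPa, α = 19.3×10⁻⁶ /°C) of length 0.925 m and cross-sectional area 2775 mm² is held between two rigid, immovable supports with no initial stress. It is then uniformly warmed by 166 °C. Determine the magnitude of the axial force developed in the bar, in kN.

With zero net strain, σ = E·αΔT = 108 GPa × 19.3×10⁻⁶ × 166 = 346 MPa.
Axial force P = σA = 346 × 2775 = 960200 N = 960.2 kN, compressive.

P ≈ 960 kN (compressive)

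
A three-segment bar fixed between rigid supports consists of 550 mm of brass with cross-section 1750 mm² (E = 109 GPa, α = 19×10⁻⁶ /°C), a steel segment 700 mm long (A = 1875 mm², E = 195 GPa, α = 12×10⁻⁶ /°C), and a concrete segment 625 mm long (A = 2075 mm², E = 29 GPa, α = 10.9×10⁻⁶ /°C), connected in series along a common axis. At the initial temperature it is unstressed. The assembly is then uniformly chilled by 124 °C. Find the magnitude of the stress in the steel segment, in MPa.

σ ≈ 112 MPa (tensile)

Free thermal contraction of the whole bar: Σ αᵢΔT Lᵢ = 19×10⁻⁶×124×550 + 12×10⁻⁶×124×700 + 10.9×10⁻⁶×124×625 = 3.182 mm.
The walls prevent any net length change, so an axial force P (same in every segment) develops. Compatibility: P · Σ Lᵢ/(AᵢEᵢ) = δ_free.
The series flexibility is Σ Lᵢ/(AᵢEᵢ) = 550/(1750×109×10³) + 700/(1875×195×10³) + 625/(2075×29×10³) = 1.518×10⁻⁵ mm/N.
Hence P = δ_free / Σ(L/AE) = 3.182/1.518×10⁻⁵ = 209.6 kN (tensile).
σ_{steel} = P / A = 209600 / 1875 = 111.8 MPa.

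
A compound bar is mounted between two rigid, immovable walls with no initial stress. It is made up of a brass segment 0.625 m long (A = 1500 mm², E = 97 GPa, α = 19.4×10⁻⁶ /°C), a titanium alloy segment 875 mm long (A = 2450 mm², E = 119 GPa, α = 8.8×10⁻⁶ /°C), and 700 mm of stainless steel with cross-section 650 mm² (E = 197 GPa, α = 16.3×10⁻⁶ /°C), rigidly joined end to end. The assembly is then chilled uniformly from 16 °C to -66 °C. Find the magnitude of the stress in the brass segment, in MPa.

Free thermal contraction of the whole bar: Σ αᵢΔT Lᵢ = 19.4×10⁻⁶×82×625 + 8.8×10⁻⁶×82×875 + 16.3×10⁻⁶×82×700 = 2.561 mm.
The rigid supports impose zero overall length change; the single axial force P common to all segments must satisfy P Σ Lᵢ/(AᵢEᵢ) = δ_free.
Σ Lᵢ/(AᵢEᵢ) = 625/(1500×97×10³) + 875/(2450×119×10³) + 700/(650×197×10³) = 1.276×10⁻⁵ mm/N.
So P = 2.561 / 1.276×10⁻⁵ = 200.7 kN, tensile.
σ_{brass} = P / A = 200700 / 1500 = 133.8 MPa.

σ ≈ 134 MPa (tensile)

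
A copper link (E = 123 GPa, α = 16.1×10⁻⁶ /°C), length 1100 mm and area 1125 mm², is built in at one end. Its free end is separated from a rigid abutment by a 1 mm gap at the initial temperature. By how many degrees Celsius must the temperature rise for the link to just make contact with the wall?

ΔT ≈ 56.5 °C

Contact occurs when the free expansion equals the gap: αΔT L = 1 mm.
So ΔT = g/(αL) = 1/(16.1×10⁻⁶ × 1100) = 56.47 °C.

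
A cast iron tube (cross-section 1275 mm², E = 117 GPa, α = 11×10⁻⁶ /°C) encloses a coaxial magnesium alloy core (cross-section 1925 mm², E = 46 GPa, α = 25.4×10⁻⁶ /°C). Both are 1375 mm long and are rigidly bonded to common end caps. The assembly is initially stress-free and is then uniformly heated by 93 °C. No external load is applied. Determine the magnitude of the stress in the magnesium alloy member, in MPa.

σ ≈ 38.7 MPa (compressive)

Both members must finish at the same length. With the larger α, the magnesium alloy tends to over-expand; the plates restrain it, putting the magnesium alloy in compression and the cast iron in tension. With no external load the two internal forces are equal and opposite, magnitude P.
Compatibility of the two members (thermal + elastic change equal): (α₁ − α₂)ΔT = P·[1/(A₁E₁) + 1/(A₂E₂)].
|α₁ − α₂|·ΔT = 14.4×10⁻⁶ × 93 = 0.001339.
1/(A₁E₁) + 1/(A₂E₂) = 1/(1275×117×10³) + 1/(1925×46×10³) = 1.8×10⁻⁸ N⁻¹.
P = 0.001339 / 1.8×10⁻⁸ = 74410 N = 74.41 kN.
σ_{magnesium alloy} = P/A₂ = 74410/1925 = 38.66 MPa, compressive.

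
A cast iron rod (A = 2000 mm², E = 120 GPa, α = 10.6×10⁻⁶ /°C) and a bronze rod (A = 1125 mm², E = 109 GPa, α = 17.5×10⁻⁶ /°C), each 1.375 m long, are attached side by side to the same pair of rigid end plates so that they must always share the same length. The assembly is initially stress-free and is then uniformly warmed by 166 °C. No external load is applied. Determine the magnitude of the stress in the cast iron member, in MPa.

Equilibrium of a rigid end plate with no external load gives equal and opposite internal forces ±P in the two members. Since α_{bronze} > α_{cast iron}, heating drives the bronze into compression and the cast iron into tension.
Compatibility of the two members (thermal + elastic change equal): (α₁ − α₂)ΔT = P·[1/(A₁E₁) + 1/(A₂E₂)].
|α₁ − α₂|·ΔT = 6.9×10⁻⁶ × 166 = 0.001145.
1/(A₁E₁) + 1/(A₂E₂) = 1/(2000×120×10³) + 1/(1125×109×10³) = 1.232×10⁻⁸ N⁻¹.
So P = 0.001145 / 1.232×10⁻⁸ = 92.96 kN.
σ_{cast iron} = P/A₁ = 92960/2000 = 46.48 MPa, tensile.

σ ≈ 46.5 MPa (tensile)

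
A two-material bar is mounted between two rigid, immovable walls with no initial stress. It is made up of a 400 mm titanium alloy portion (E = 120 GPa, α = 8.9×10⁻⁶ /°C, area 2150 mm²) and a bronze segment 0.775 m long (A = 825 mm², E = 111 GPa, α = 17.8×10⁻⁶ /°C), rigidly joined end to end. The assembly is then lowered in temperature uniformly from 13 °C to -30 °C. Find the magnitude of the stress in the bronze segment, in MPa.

σ ≈ 90.3 MPa (tensile)

If the supports were absent, the total length change would be Σ αᵢΔT Lᵢ = 8.9×10⁻⁶×43×400 + 17.8×10⁻⁶×43×775 = 0.7463 mm.
The walls prevent any net length change, so an axial force P (same in every segment) develops. Compatibility: P · Σ Lᵢ/(AᵢEᵢ) = δ_free.
Σ Lᵢ/(AᵢEᵢ) = 400/(2150×120×10³) + 775/(825×111×10³) = 1.001×10⁻⁵ mm/N.
P = 0.7463 / 1.001×10⁻⁵ = 74530 N = 74.53 kN, tensile.
σ_{bronze} = P / A = 74530 / 825 = 90.34 MPa.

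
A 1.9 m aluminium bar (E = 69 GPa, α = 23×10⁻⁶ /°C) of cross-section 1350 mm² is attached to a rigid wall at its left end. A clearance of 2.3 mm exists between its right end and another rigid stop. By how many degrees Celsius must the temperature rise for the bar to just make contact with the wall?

The gap closes when αΔT L = 2.3 mm, since the bar is still unstressed at that instant.
So ΔT = g/(αL) = 2.3/(23×10⁻⁶ × 1900) = 52.63 °C.

ΔT ≈ 52.6 °C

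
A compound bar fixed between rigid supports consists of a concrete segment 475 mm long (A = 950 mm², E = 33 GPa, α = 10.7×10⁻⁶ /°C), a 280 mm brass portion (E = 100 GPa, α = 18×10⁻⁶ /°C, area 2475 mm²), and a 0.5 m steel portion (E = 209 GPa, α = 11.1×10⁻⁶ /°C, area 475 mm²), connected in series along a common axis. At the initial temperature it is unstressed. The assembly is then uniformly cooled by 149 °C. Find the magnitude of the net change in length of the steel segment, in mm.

|ΔL| ≈ 0.275 mm

If the supports were absent, the total length change would be Σ αᵢΔT Lᵢ = 10.7×10⁻⁶×149×475 + 18×10⁻⁶×149×280 + 11.1×10⁻⁶×149×500 = 2.335 mm.
The rigid supports impose zero overall length change; the single axial force P common to all segments must satisfy P Σ Lᵢ/(AᵢEᵢ) = δ_free.
Σ Lᵢ/(AᵢEᵢ) = 475/(950×33×10³) + 280/(2475×100×10³) + 500/(475×209×10³) = 2.132×10⁻⁵ mm/N.
P = 2.335 / 2.132×10⁻⁵ = 109500 N = 109.5 kN, tensile.
For the steel segment, free thermal change = 11.1×10⁻⁶×149×500 = 0.8269 mm and elastic change from P = 109500×500/(475×209×10³) = 0.5517 mm; these oppose, so the net change is 0.275 mm (segment shortens).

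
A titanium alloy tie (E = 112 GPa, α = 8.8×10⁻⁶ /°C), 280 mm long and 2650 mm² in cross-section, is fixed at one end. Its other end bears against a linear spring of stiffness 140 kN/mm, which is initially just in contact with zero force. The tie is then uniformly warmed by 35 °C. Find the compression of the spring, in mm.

The unrestrained thermal change is αΔT L = 8.8×10⁻⁶ × 35 × 280 = 0.08624 mm.
With a force P in the spring, the elastic change of the tie is PL/(AE) and that of the spring is P/k; compatibility requires their sum to equal δ_free.
So P = δ_free / [L/(AE) + 1/k] = 0.08624 / [ 280/(2650×112×10³) + 1/(140×10³) ].
P = 0.08624 / 8.086×10⁻⁶ = 10670 N.
Spring compression = P/k = 10670/(140×10³) = 0.07618 mm.

δ ≈ 0.0762 mm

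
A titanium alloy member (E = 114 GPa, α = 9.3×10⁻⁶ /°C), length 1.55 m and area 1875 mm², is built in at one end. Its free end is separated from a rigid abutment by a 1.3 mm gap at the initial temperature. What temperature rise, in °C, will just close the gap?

ΔT ≈ 90.2 °C

Contact occurs when the free expansion equals the gap: αΔT L = 1.3 mm.
ΔT = 1.3 / (9.3×10⁻⁶ × 1550) = 90.18 °C.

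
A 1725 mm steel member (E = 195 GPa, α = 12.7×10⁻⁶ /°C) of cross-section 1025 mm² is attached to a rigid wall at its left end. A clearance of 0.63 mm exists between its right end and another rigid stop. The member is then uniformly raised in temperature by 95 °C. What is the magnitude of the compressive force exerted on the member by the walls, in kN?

P ≈ 168 kN

If the wall were absent the member would grow by αΔT L = 12.7×10⁻⁶ × 95 × 1725 = 2.081 mm.
This exceeds the 0.63 mm gap, so the wall pushes back. The portion of expansion that must be recovered elastically is δ_free − gap = 2.081 − 0.63 = 1.451 mm.
So σ = E(δ_free − g)/L = 195×10³ × 1.451/1725 = 164.1 MPa.
Force on the wall = σA = 164.1 × 1025 mm² = 168.2 kN.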